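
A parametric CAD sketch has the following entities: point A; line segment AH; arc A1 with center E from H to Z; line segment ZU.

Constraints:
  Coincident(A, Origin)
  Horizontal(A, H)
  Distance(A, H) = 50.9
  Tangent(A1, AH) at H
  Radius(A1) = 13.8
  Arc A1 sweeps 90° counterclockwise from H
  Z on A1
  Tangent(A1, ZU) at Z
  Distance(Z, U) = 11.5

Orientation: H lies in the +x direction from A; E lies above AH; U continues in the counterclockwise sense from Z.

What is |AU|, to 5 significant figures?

69.471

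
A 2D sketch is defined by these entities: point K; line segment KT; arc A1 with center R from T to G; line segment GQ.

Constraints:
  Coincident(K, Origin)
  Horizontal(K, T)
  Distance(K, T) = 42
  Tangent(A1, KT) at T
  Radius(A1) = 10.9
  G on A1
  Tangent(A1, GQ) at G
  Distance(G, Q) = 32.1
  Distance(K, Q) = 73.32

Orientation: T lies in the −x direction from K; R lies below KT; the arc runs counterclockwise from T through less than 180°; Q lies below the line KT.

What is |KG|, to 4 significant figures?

52.78

Checks: |RG| = 10.90 ✓; ∠(RG, GQ) = 90.00° ✓; |GQ| = 32.10 ✓; |KQ| = 73.32 ✓.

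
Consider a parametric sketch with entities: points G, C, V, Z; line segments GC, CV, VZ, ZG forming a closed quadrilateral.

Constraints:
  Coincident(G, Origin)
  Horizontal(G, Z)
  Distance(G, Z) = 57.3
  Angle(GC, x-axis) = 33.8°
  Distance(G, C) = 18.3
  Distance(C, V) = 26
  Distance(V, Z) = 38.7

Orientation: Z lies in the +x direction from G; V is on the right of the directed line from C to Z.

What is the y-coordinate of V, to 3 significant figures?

-15.0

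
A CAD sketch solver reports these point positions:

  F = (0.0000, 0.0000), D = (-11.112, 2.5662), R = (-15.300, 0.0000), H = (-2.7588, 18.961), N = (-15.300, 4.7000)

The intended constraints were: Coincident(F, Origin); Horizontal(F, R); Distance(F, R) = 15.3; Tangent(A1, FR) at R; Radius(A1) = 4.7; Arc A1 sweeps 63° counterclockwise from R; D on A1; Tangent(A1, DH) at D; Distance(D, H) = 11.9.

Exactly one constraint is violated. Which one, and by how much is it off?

Distance(D, H) = 11.9 — off by 6.50.

F = (0.00, 0.00) ✓; F.y = 0.00, R.y = 0.00 ✓; |FR| = 15.30 ✓; ∠(NR, RF) = 90.00° ✓; |NR| = 4.700 ✓; bearing(N→D) − bearing(N→R) = 63.00° ✓; |ND| = 4.700 ✓; ∠(ND, DH) = 90.00° ✓; |DH| = 18.40 ✗.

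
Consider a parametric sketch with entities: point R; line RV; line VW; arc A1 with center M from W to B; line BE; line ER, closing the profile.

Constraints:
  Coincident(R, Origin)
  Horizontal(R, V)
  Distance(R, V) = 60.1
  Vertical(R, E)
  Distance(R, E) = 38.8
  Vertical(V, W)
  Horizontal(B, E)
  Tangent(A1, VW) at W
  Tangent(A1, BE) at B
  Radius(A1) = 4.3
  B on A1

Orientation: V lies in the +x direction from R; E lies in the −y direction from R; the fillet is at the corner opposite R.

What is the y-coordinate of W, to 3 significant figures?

-34.5

The virtual corner opposite R is at (60.1, -38.8). Since A1 is tangent to VW there, MW ⟂ VW and the tangent condition forces MB to be normal to BE, with radius 4.3, so the center M sits 4.3 in from both sides at M = (55.8, -34.5). That places the tangent points at W = (60.1, -34.5) on VW and B = (55.8, -38.8) on BE. So W.y = -34.5.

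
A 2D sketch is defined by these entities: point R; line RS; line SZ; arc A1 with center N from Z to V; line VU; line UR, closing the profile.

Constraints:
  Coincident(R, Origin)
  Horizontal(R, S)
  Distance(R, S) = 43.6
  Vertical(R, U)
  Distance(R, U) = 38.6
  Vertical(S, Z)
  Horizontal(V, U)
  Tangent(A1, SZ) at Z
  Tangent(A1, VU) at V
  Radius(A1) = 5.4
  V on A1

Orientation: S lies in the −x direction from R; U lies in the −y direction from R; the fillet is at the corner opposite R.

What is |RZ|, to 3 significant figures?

54.8

The virtual corner opposite R is at (-43.6, -38.6). The tangent condition forces NZ to be normal to SZ and since A1 is tangent to VU there, NV ⟂ VU, with radius 5.4, so the center N sits 5.4 in from both sides at N = (-38.2, -33.2). That places the tangent points at Z = (-43.6, -33.2) on SZ and V = (-38.2, -38.6) on VU. Then |RZ| = |Z − R| = 54.8.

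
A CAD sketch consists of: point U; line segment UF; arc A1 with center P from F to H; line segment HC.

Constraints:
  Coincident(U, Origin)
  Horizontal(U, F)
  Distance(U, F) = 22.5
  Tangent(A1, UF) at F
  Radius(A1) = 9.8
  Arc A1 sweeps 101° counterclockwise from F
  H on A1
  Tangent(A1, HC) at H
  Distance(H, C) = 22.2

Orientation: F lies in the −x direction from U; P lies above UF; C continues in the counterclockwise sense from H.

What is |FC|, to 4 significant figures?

33.89

On A1, F sits at bearing -90° from P; a 101° counterclockwise sweep puts H at bearing 11°, so H = P + 9.8·(cos 11°, sin 11°) = (-12.88, 11.67). Tangency of A1 to HC means the radius PH is perpendicular to HC, so HC runs along (−sin 11°, cos 11°); with |HC| = 22.2, C = (-17.12, 33.46). Then |FC| = |C − F| = 33.89.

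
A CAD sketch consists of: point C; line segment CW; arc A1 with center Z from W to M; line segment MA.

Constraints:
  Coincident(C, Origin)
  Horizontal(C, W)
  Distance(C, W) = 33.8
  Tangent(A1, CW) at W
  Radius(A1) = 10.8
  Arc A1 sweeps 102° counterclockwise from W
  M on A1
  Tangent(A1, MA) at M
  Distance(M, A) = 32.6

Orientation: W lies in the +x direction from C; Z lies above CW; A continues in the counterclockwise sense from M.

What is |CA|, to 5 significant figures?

58.581

C is at the origin; CW is horizontal with |CW| = 33.8 and W on the +x side, so W = (33.800, 0.0000). Since A1 is tangent to CW there, ZW ⟂ CW, so Z = W + (0, 10.8) = (33.800, 10.800). On A1, W sits at bearing -90° from Z; a 102° counterclockwise sweep puts M at bearing 12°, so M = Z + 10.8·(cos 12°, sin 12°) = (44.364, 13.045). Tangency of A1 to MA means the radius ZM is perpendicular to MA, so MA runs along (−sin 12°, cos 12°); with |MA| = 32.6, A = (37.586, 44.933). Then |CA| = |A − C| = 58.581.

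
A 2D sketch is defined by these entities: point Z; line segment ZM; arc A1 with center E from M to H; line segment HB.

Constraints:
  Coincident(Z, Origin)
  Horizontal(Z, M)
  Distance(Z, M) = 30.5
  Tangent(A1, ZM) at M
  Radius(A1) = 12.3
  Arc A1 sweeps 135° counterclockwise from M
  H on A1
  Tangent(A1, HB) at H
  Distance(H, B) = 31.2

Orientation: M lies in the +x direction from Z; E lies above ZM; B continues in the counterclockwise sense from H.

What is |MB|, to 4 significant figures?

45.09

On A1, M sits at bearing -90° from E; a 135° counterclockwise sweep puts H at bearing 45°, so H = E + 12.3·(cos 45°, sin 45°) = (39.20, 21.00). Since A1 is tangent to HB there, EH ⟂ HB, so HB runs along (−sin 45°, cos 45°); with |HB| = 31.2, B = (17.14, 43.06). Then |MB| = |B − M| = 45.09.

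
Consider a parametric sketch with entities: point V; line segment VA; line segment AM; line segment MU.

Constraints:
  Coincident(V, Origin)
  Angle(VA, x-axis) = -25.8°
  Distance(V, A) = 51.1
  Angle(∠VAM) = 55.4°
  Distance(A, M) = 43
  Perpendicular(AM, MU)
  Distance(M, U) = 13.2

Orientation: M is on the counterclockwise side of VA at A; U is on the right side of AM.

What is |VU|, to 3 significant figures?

57.0

∠VAM = 55.4°, so AM runs at -25.8° + (180° − 55.4°) = 98.8° from the x-axis; with |AM| = 43.0, M = A + 43.0·(cos 98.8°, sin 98.8°) = (39.4, 20.3). The perpendicularity gives MU at right angles to AM; with |MU| = 13.2 on the right of AM, U = M + 13.2·(0.988, 0.153) = (52.5, 22.3). Then |VU| = |U − V| = 57.0.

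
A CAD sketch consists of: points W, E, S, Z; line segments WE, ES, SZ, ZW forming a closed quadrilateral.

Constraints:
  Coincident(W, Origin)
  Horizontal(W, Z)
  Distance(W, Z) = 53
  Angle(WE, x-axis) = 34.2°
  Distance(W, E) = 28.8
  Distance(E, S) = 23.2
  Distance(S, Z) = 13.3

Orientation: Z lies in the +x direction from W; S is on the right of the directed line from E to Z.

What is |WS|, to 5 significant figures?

39.725

Checks: |ES| = 23.20 ✓; |SZ| = 13.30 ✓.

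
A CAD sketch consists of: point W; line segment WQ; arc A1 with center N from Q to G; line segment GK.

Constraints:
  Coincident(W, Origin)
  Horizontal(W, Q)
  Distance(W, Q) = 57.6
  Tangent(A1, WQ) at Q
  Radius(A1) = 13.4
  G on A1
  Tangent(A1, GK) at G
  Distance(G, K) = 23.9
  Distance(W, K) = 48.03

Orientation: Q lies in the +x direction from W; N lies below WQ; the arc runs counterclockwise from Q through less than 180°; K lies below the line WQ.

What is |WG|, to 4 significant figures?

45.89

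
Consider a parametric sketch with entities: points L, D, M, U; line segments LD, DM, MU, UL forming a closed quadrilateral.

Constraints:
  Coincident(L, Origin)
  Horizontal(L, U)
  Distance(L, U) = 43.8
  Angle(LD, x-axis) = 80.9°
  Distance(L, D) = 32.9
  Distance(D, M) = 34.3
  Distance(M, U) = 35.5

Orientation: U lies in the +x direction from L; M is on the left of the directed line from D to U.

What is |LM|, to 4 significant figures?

52.85

Checks: |DM| = 34.30 ✓; |MU| = 35.50 ✓.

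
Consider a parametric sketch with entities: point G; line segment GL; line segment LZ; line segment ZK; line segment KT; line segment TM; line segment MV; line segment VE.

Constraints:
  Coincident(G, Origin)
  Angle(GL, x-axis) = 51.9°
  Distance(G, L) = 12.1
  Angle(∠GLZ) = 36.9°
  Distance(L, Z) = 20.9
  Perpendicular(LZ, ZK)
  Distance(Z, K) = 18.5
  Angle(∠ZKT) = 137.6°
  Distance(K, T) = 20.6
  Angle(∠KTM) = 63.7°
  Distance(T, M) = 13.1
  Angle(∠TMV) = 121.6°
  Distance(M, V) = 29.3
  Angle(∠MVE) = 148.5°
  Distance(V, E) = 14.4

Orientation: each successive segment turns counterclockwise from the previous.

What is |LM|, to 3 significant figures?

21.6

G is at the origin; GL runs at 51.9° with length 12.1, so L = (7.47, 9.52). ∠GLZ = 36.9° gives LZ at -165° from the x-axis; with |LZ| = 20.9, Z = (-12.7, 4.11). LZ is perpendicular to ZK, so ZK runs at -75.0°; with |ZK| = 18.5, K = (-7.93, -13.8). ∠ZKT = 137.6° gives KT at -32.6° from the x-axis; with |KT| = 20.6, T = (9.42, -24.9). ∠KTM = 63.7° gives TM at 83.7° from the x-axis; with |TM| = 13.1, M = (10.9, -11.8). Then |LM| = |M − L| = 21.6.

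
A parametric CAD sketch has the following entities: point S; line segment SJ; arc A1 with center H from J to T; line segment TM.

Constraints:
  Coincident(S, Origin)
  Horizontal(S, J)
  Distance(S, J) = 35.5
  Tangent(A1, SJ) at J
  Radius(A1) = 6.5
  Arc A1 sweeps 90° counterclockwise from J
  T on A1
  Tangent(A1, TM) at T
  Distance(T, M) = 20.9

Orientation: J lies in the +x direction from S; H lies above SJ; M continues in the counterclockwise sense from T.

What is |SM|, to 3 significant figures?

50.1

On A1, J sits at bearing -90° from H; a 90° counterclockwise sweep puts T at bearing 0°, so T = H + 6.5·(cos 0°, sin 0°) = (42.0, 6.50). The tangent condition forces HT to be normal to TM, so TM runs along (−sin 0°, cos 0°); with |TM| = 20.9, M = (42.0, 27.4). Then |SM| = |M − S| = 50.1.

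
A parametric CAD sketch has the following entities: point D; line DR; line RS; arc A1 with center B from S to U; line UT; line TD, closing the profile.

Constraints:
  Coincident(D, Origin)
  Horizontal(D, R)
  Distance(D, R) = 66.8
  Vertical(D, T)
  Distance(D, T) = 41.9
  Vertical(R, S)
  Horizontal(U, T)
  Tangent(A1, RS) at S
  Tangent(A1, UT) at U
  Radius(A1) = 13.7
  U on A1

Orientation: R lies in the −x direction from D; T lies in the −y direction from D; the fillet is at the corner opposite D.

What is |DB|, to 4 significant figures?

60.12

D is at the origin; D and R share the same y with |DR| = 66.8 and R on the −x side, so R = (-66.80, 0.000). D and T share the same x with |DT| = 41.9 and T on the −y side, so T = (0.000, -41.90). The virtual corner opposite D is at (-66.80, -41.90). Since A1 is tangent to RS there, BS ⟂ RS and since A1 is tangent to UT there, BU ⟂ UT, with radius 13.7, so the center B sits 13.7 in from both sides at B = (-53.10, -28.20). Then |DB| = |B − D| = 60.12.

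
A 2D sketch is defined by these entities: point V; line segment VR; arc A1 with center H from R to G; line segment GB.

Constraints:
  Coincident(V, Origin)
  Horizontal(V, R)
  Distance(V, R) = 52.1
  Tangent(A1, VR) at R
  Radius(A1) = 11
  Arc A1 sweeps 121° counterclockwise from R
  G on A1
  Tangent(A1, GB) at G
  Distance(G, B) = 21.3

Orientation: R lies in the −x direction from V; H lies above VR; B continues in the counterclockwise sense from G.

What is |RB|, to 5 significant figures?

34.957

V is at the origin; VR is horizontal with |VR| = 52.1 and R on the −x side, so R = (-52.100, 0.0000). Since A1 is tangent to VR there, HR ⟂ VR, so H = R + (0, 11) = (-52.100, 11.000). On A1, R sits at bearing -90° from H; a 121° counterclockwise sweep puts G at bearing 31°, so G = H + 11.0·(cos 31°, sin 31°) = (-42.671, 16.665). Tangency of A1 to GB means the radius HG is perpendicular to GB, so GB runs along (−sin 31°, cos 31°); with |GB| = 21.3, B = (-53.641, 34.923). Then |RB| = |B − R| = 34.957.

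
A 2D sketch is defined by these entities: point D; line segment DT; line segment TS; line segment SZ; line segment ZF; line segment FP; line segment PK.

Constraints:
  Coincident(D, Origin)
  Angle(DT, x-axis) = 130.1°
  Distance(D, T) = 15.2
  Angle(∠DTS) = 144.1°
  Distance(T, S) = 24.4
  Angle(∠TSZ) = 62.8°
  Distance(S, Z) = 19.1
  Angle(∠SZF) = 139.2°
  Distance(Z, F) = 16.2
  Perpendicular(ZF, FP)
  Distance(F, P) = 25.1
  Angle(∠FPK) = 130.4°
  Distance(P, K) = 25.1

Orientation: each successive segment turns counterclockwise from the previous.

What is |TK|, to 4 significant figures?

22.64

ZF ⟂ FP, so FP runs at 54.00°; with |FP| = 25.1, P = (-1.245, 9.719). ∠FPK = 130.4° gives PK at 103.6° from the x-axis; with |PK| = 25.1, K = (-7.147, 34.11). Then |TK| = |K − T| = 22.64.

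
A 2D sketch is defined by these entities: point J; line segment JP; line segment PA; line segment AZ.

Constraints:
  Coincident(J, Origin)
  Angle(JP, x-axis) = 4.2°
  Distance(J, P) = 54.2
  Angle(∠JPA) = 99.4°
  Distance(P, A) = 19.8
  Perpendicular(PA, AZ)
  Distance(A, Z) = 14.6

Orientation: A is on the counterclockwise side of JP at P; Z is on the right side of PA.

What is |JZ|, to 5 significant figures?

73.856

J is at the origin; JP runs at 4.2° with length 54.2, so P = 54.2·(cos 4.2°, sin 4.2°) = (54.054, 3.9695). ∠JPA = 99.4°, so PA runs at 4.2° + (180° − 99.4°) = 84.800° from the x-axis; with |PA| = 19.8, A = P + 19.8·(cos 84.800°, sin 84.800°) = (55.849, 23.688). PA is perpendicular to AZ; with |AZ| = 14.6 on the right of PA, Z = A + 14.6·(0.99588, -0.090633) = (70.389, 22.365). Then |JZ| = |Z − J| = 73.856.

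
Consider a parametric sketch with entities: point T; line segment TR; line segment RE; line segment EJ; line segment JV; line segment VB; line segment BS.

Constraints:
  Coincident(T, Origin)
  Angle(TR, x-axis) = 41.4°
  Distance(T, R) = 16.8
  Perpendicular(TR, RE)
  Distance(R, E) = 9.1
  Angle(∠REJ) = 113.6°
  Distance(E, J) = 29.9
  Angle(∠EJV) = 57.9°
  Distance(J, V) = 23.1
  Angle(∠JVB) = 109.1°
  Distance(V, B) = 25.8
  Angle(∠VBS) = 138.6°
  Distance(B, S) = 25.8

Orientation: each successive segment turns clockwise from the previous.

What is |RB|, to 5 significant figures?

6.6651

T is at the origin; TR runs at 41.4° with length 16.8, so R = (12.602, 11.110). TR ⟂ RE, so RE runs at -48.600°; with |RE| = 9.1, E = (18.620, 4.2840). ∠REJ = 113.6° gives EJ at -115.00° from the x-axis; with |EJ| = 29.9, J = (5.9835, -22.815). ∠EJV = 57.9° gives JV at 122.90° from the x-axis; with |JV| = 23.1, V = (-6.5638, -3.4194). ∠JVB = 109.1° gives VB at 52.000° from the x-axis; with |VB| = 25.8, B = (9.3203, 16.911). Then |RB| = |B − R| = 6.6651.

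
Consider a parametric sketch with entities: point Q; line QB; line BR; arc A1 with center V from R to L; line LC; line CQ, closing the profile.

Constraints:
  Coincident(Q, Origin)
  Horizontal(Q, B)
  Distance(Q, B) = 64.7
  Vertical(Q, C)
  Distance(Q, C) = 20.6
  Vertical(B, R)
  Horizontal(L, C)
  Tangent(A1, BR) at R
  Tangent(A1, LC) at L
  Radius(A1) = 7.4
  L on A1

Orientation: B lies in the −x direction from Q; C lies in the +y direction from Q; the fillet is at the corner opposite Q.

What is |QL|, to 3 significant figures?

60.9

The virtual corner opposite Q is at (-64.7, 20.6). Tangency of A1 to BR means the radius VR is perpendicular to BR and the tangent condition forces VL to be normal to LC, with radius 7.4, so the center V sits 7.4 in from both sides at V = (-57.3, 13.2). That places the tangent points at R = (-64.7, 13.2) on BR and L = (-57.3, 20.6) on LC. Then |QL| = |L − Q| = 60.9.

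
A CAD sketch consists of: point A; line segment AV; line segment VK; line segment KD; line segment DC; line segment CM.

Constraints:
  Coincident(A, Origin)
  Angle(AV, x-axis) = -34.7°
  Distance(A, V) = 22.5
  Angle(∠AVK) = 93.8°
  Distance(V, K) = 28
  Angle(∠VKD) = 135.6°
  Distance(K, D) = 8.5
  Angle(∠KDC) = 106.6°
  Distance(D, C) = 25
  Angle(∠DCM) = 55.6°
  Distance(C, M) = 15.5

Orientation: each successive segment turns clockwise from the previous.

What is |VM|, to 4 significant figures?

20.89

A is at the origin; AV runs at -34.7° with length 22.5, so V = (18.50, -12.81). ∠AVK = 93.8° gives VK at -120.9° from the x-axis; with |VK| = 28.0, K = (4.119, -36.83). ∠VKD = 135.6° gives KD at -165.3° from the x-axis; with |KD| = 8.5, D = (-4.103, -38.99). ∠KDC = 106.6° gives DC at 121.3° from the x-axis; with |DC| = 25.0, C = (-17.09, -17.63). ∠DCM = 55.6° gives CM at -3.100° from the x-axis; with |CM| = 15.5, M = (-1.613, -18.47). Then |VM| = |M − V| = 20.89.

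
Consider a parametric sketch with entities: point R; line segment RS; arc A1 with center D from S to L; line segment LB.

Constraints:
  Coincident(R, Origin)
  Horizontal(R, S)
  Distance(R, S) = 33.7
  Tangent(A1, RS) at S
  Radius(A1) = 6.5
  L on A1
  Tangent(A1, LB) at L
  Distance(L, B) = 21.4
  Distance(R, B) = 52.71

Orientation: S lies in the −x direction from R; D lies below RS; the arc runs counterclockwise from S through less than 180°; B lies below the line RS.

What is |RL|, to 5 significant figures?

40.136

R is at the origin; R and S share the same y with |RS| = 33.7 and S on the −x side, so S = (-33.700, 0.0000). Tangency of A1 to RS means the radius DS is perpendicular to RS, so D = S + (0, -6.5) = (-33.700, -6.5000). Since DL ⟂ LB (tangency), |DB| = √(6.5² + 21.4²) = 22.365 regardless of where L sits on A1. So B lies on both circle(R, 52.71) and circle(D, 22.365); the below-RS intersection is B = (-46.484, -24.852). L is the foot of the tangent from B: L = (-39.883, -4.4951).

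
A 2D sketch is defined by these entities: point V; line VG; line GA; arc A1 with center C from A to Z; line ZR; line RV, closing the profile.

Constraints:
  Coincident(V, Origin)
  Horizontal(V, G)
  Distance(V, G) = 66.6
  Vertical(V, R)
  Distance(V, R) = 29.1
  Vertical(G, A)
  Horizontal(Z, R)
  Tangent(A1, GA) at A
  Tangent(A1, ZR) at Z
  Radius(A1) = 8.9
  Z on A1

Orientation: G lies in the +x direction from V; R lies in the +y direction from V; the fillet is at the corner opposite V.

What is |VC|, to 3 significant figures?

61.1

V is at the origin; VG is horizontal with |VG| = 66.6 and G on the +x side, so G = (66.6, 0.00). V and R share the same x with |VR| = 29.1 and R on the +y side, so R = (0.00, 29.1). The virtual corner opposite V is at (66.6, 29.1). The tangent condition forces CA to be normal to GA and since A1 is tangent to ZR there, CZ ⟂ ZR, with radius 8.9, so the center C sits 8.9 in from both sides at C = (57.7, 20.2). Then |VC| = |C − V| = 61.1.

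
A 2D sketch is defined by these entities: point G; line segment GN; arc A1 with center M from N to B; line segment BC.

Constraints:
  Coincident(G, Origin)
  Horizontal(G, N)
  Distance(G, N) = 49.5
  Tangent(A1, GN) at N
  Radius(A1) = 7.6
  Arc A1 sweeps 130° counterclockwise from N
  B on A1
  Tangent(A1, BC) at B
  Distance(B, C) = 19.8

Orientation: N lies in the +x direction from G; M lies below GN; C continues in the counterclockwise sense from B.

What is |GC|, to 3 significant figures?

62.8

G is at the origin; G and N share the same y with |GN| = 49.5 and N on the +x side, so N = (49.5, 0.00). The tangent condition forces MN to be normal to GN, so M = N + (0, -7.6) = (49.5, -7.60). On A1, N sits at bearing 90° from M; a 130° counterclockwise sweep puts B at bearing 220°, so B = M + 7.6·(cos 220°, sin 220°) = (43.7, -12.5). The tangent condition forces MB to be normal to BC, so BC runs along (−sin 220°, cos 220°); with |BC| = 19.8, C = (56.4, -27.7). Then |GC| = |C − G| = 62.8.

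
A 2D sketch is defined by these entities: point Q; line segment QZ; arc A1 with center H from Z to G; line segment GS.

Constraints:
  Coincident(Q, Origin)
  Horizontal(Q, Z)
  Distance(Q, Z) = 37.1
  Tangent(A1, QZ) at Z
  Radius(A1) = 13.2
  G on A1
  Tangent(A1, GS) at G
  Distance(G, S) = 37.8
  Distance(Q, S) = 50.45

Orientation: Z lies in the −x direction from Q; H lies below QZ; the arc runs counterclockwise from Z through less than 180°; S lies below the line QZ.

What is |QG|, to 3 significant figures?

51.2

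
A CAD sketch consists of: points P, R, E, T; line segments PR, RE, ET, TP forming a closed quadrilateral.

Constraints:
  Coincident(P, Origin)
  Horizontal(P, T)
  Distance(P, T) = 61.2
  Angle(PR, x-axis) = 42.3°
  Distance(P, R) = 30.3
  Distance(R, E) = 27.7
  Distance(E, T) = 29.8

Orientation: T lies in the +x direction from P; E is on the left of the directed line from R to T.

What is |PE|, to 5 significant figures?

56.296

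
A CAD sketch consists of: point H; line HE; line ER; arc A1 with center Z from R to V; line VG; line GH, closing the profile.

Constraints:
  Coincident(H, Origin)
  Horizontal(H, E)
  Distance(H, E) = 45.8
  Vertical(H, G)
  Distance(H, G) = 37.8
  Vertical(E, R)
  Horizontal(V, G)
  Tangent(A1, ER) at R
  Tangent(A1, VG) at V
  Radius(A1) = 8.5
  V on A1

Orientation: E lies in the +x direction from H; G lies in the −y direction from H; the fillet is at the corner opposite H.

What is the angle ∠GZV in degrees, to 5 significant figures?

77.163°

H is at the origin; H and E share the same y with |HE| = 45.8 and E on the +x side, so E = (45.800, 0.0000). H and G share the same x with |HG| = 37.8 and G on the −y side, so G = (0.0000, -37.800). The virtual corner opposite H is at (45.800, -37.800). Tangency of A1 to ER means the radius ZR is perpendicular to ER and tangency of A1 to VG means the radius ZV is perpendicular to VG, with radius 8.5, so the center Z sits 8.5 in from both sides at Z = (37.300, -29.300). That places the tangent points at R = (45.800, -29.300) on ER and V = (37.300, -37.800) on VG. Then cos ∠GZV = ZG·ZV / (|ZG||ZV|), giving 77.163°.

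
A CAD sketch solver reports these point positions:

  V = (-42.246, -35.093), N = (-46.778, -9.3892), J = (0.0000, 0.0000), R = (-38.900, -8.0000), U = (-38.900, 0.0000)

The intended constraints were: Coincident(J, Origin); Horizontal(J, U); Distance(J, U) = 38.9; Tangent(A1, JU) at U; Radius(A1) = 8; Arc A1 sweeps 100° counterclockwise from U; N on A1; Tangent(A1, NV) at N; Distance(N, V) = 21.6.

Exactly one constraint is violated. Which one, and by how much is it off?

Distance(N, V) = 21.6 — off by 4.50.

J = (0.00, 0.00) ✓; J.y = 0.00, U.y = 0.00 ✓; |JU| = 38.90 ✓; ∠(RU, UJ) = 90.00° ✓; |RU| = 8.000 ✓; bearing(R→N) − bearing(R→U) = 100.0° ✓; |RN| = 8.000 ✓; ∠(RN, NV) = 90.00° ✓; |NV| = 26.10 ✗.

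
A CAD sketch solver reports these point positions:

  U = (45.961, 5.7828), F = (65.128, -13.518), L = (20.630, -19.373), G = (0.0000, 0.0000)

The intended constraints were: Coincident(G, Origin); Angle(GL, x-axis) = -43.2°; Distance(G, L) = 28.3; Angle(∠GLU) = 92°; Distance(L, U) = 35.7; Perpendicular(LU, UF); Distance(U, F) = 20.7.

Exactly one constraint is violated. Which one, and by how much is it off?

Distance(U, F) = 20.7 — off by 6.50.

G = (0.00, 0.00) ✓; GL at -43.20° ✓; |GL| = 28.30 ✓; ∠GLU = 92.00° ✓; |LU| = 35.70 ✓; ∠(LU, UF) = 90.00° ✓; |UF| = 27.20 ✗.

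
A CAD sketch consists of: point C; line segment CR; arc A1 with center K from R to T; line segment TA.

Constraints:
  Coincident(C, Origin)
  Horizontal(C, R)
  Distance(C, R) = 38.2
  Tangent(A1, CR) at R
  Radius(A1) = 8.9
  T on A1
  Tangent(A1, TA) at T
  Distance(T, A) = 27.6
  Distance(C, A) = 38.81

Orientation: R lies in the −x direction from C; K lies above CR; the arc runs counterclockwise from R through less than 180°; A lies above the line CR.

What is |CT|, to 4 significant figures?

30.36

C is at the origin; C and R share the same y with |CR| = 38.2 and R on the −x side, so R = (-38.20, 0.000). A1 meets CR tangentially, so KR is at right angles to CR, so K = R + (0, 8.9) = (-38.20, 8.900). Since KT ⟂ TA (tangency), |KA| = √(8.9² + 27.6²) = 29.00 regardless of where T sits on A1. So A lies on both circle(C, 38.81) and circle(K, 29.00); the above-CR intersection is A = (-21.28, 32.45). T is the foot of the tangent from A: T = (-29.73, 6.177).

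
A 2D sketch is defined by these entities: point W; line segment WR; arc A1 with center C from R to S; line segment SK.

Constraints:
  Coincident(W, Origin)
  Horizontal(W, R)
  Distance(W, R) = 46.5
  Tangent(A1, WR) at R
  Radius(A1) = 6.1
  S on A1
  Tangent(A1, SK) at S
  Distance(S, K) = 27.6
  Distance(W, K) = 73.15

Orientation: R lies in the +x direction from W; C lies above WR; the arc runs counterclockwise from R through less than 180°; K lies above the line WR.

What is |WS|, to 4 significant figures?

51.03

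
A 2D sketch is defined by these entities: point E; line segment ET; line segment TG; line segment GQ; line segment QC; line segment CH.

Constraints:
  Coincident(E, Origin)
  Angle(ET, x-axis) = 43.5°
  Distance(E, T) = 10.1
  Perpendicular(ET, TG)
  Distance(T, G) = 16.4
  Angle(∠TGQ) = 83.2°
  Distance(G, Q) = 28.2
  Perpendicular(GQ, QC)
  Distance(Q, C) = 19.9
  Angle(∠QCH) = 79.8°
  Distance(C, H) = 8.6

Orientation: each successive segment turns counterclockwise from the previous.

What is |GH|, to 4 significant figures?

26.97

The perpendicularity gives QC at right angles to GQ, so QC runs at -39.70°; with |QC| = 19.9, C = (-6.665, -15.56). ∠QCH = 79.8° gives CH at 60.50° from the x-axis; with |CH| = 8.6, H = (-2.430, -8.075). Then |GH| = |H − G| = 26.97.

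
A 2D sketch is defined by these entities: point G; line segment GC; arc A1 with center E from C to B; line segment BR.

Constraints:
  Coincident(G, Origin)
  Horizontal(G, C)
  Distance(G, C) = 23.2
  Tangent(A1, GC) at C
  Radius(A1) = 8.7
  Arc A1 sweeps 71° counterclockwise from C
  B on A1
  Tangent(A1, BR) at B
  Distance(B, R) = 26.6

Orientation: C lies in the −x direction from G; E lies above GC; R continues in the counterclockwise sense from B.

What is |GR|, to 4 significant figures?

31.65

G is at the origin; G and C share the same y with |GC| = 23.2 and C on the −x side, so C = (-23.20, 0.000). A1 meets GC tangentially, so EC is at right angles to GC, so E = C + (0, 8.7) = (-23.20, 8.700). On A1, C sits at bearing -90° from E; a 71° counterclockwise sweep puts B at bearing -19°, so B = E + 8.7·(cos -19°, sin -19°) = (-14.97, 5.868). The tangent condition forces EB to be normal to BR, so BR runs along (−sin -19°, cos -19°); with |BR| = 26.6, R = (-6.314, 31.02). Then |GR| = |R − G| = 31.65.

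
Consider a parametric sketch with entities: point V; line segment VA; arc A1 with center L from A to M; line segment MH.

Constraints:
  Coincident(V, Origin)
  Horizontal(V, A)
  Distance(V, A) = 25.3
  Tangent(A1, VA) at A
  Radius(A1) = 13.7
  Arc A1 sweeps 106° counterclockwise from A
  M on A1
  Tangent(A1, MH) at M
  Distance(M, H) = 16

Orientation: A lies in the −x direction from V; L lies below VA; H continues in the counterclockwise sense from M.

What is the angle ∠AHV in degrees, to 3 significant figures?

31.1°

On A1, A sits at bearing 90° from L; a 106° counterclockwise sweep puts M at bearing 196°, so M = L + 13.7·(cos 196°, sin 196°) = (-38.5, -17.5). A1 meets MH tangentially, so LM is at right angles to MH, so MH runs along (−sin 196°, cos 196°); with |MH| = 16.0, H = (-34.1, -32.9). Then cos ∠AHV = HA·HV / (|HA||HV|), giving 31.1°.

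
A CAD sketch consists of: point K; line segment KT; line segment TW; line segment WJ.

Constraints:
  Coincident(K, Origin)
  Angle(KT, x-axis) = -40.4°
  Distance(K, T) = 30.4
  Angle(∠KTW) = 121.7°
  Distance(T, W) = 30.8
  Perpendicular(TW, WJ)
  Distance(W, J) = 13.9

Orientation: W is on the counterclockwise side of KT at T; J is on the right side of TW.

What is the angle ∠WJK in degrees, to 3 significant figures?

49.6°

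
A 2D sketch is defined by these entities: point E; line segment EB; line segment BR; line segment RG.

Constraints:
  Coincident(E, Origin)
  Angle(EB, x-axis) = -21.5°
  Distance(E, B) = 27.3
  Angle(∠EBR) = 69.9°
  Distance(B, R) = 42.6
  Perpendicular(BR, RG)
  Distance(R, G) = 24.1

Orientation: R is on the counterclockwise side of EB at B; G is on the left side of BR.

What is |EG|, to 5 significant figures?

33.254

∠EBR = 69.9°, so BR runs at -21.5° + (180° − 69.9°) = 88.600° from the x-axis; with |BR| = 42.6, R = B + 42.6·(cos 88.600°, sin 88.600°) = (26.441, 32.582). BR ⟂ RG; with |RG| = 24.1 on the left of BR, G = R + 24.1·(-0.99970, 0.024432) = (2.3484, 33.171). Then |EG| = |G − E| = 33.254.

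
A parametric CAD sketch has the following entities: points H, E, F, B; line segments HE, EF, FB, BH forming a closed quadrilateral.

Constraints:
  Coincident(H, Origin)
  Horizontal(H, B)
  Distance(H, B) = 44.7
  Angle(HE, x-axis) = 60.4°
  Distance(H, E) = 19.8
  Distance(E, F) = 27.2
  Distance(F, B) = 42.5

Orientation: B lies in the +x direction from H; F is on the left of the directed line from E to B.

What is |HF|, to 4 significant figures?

46.86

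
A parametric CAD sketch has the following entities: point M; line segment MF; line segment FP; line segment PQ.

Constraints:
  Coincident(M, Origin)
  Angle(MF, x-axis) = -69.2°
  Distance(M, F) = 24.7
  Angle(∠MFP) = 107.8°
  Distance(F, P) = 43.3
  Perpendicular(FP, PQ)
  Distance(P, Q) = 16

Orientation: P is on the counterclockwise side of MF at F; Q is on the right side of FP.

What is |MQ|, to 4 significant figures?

64.40

M is at the origin; MF runs at -69.2° with length 24.7, so F = 24.7·(cos -69.2°, sin -69.2°) = (8.771, -23.09). ∠MFP = 107.8°, so FP runs at -69.2° + (180° − 107.8°) = 3.000° from the x-axis; with |FP| = 43.3, P = F + 43.3·(cos 3.000°, sin 3.000°) = (52.01, -20.82). The perpendicularity gives PQ at right angles to FP; with |PQ| = 16.0 on the right of FP, Q = P + 16.0·(0.05234, -0.9986) = (52.85, -36.80). Then |MQ| = |Q − M| = 64.40.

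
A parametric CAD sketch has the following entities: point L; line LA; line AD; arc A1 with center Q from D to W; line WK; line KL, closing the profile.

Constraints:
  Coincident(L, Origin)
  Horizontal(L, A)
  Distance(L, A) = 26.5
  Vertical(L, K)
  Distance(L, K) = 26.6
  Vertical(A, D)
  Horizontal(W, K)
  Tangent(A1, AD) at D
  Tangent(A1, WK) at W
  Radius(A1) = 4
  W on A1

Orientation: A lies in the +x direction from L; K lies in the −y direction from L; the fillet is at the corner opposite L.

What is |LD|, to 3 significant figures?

34.8

L is at the origin; L and A share the same y with |LA| = 26.5 and A on the +x side, so A = (26.5, 0.00). LK is vertical with |LK| = 26.6 and K on the −y side, so K = (0.00, -26.6). The virtual corner opposite L is at (26.5, -26.6). A1 meets AD tangentially, so QD is at right angles to AD and since A1 is tangent to WK there, QW ⟂ WK, with radius 4.0, so the center Q sits 4.0 in from both sides at Q = (22.5, -22.6). That places the tangent points at D = (26.5, -22.6) on AD and W = (22.5, -26.6) on WK. Then |LD| = |D − L| = 34.8.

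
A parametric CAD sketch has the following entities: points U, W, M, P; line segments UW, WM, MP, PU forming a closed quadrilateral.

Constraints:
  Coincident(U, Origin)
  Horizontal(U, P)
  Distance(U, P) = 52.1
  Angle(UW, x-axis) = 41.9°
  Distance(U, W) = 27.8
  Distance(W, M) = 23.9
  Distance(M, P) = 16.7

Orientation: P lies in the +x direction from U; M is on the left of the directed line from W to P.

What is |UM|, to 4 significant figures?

46.68

Checks: |WM| = 23.90 ✓; |MP| = 16.70 ✓.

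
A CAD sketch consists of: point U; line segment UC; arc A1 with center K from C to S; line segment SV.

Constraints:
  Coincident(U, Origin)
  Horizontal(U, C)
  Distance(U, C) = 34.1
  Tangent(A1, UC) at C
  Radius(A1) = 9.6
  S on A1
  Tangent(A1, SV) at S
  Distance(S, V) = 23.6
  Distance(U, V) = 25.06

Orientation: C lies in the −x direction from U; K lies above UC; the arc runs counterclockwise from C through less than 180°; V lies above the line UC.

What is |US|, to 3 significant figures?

26.8

Checks: |KS| = 9.600 ✓; ∠(KS, SV) = 90.00° ✓; |SV| = 23.60 ✓; |UV| = 25.06 ✓.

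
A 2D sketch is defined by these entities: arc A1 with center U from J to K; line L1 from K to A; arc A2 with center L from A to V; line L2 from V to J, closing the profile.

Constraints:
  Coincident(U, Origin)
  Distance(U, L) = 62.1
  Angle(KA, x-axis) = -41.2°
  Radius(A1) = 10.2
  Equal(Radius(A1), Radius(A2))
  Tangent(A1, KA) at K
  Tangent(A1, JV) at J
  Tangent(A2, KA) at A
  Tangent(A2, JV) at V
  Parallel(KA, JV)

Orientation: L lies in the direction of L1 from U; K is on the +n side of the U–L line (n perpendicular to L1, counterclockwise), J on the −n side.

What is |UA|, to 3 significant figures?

62.9

Tangency of A1 to both parallel lines with radius 10.2 puts K and J at U ± 10.2·n: K = (6.72, 7.67), J = (-6.72, -7.67). Equal radii place A and V the same way about L: A = L + 10.2·n = (53.4, -33.2), V = L − 10.2·n = (40.0, -48.6). Then |UA| = |A − U| = 62.9.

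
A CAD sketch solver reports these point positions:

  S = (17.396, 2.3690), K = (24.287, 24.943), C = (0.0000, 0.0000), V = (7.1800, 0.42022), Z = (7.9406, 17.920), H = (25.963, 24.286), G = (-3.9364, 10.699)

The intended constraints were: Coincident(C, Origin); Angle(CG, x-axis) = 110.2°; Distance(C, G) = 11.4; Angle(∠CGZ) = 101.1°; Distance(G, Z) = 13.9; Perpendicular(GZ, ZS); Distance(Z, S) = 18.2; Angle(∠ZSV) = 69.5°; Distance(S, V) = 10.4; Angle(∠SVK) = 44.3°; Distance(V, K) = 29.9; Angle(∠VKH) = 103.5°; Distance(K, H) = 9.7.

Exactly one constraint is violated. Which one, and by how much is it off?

Distance(K, H) = 9.7 — off by 7.90.

C = (0.00, 0.00) ✓; CG at 110.2° ✓; |CG| = 11.40 ✓; ∠CGZ = 101.1° ✓; |GZ| = 13.90 ✓; ∠(GZ, ZS) = 90.00° ✓; |ZS| = 18.20 ✓; ∠ZSV = 69.50° ✓; |SV| = 10.40 ✓; ∠SVK = 44.30° ✓; |VK| = 29.90 ✓; ∠VKH = 103.5° ✓; |KH| = 1.800 ✗.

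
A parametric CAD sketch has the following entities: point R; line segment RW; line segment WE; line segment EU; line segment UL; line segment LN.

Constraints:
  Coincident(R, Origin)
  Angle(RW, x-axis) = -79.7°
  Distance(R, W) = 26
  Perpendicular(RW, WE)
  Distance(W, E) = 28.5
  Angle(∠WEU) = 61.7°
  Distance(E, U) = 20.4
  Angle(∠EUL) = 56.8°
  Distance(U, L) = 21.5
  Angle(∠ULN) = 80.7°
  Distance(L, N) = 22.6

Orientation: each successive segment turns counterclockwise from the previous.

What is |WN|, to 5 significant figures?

31.060

R is at the origin; RW runs at -79.7° with length 26.0, so W = (4.6489, -25.581). The perpendicularity gives WE at right angles to RW, so WE runs at 10.300°; with |WE| = 28.5, E = (32.690, -20.485). ∠WEU = 61.7° gives EU at 128.60° from the x-axis; with |EU| = 20.4, U = (19.962, -4.5421). ∠EUL = 56.8° gives UL at -108.20° from the x-axis; with |UL| = 21.5, L = (13.247, -24.967). ∠ULN = 80.7° gives LN at -8.9000° from the x-axis; with |LN| = 22.6, N = (35.575, -28.463). Then |WN| = |N − W| = 31.060.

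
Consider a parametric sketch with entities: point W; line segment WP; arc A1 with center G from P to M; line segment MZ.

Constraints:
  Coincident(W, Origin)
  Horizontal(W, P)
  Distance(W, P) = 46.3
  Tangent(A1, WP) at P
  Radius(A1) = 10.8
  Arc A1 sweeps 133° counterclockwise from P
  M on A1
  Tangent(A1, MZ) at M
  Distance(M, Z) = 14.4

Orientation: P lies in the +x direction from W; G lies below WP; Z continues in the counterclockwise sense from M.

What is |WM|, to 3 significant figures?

42.5

W is at the origin; WP is horizontal with |WP| = 46.3 and P on the +x side, so P = (46.3, 0.00). Since A1 is tangent to WP there, GP ⟂ WP, so G = P + (0, -10.8) = (46.3, -10.8). On A1, P sits at bearing 90° from G; a 133° counterclockwise sweep puts M at bearing 223°, so M = G + 10.8·(cos 223°, sin 223°) = (38.4, -18.2). Then |WM| = |M − W| = 42.5.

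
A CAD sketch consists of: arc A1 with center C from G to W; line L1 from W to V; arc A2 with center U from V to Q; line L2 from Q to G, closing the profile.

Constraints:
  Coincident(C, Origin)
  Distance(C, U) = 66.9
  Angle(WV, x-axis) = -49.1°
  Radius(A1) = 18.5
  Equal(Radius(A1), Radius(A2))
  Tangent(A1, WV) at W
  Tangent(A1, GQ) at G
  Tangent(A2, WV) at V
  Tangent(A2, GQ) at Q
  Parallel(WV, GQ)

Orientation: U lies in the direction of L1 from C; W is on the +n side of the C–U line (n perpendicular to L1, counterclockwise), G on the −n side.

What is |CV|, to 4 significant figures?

69.41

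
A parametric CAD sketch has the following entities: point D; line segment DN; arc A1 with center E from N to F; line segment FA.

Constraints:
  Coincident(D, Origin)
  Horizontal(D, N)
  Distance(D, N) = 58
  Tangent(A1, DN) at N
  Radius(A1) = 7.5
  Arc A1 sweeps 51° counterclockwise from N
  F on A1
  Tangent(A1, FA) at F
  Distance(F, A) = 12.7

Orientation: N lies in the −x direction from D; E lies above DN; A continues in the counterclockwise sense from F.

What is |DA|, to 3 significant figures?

46.0

D is at the origin; DN is horizontal with |DN| = 58.0 and N on the −x side, so N = (-58.0, 0.00). The tangent condition forces EN to be normal to DN, so E = N + (0, 7.5) = (-58.0, 7.50). On A1, N sits at bearing -90° from E; a 51° counterclockwise sweep puts F at bearing -39°, so F = E + 7.5·(cos -39°, sin -39°) = (-52.2, 2.78). Tangency of A1 to FA means the radius EF is perpendicular to FA, so FA runs along (−sin -39°, cos -39°); with |FA| = 12.7, A = (-44.2, 12.6). Then |DA| = |A − D| = 46.0.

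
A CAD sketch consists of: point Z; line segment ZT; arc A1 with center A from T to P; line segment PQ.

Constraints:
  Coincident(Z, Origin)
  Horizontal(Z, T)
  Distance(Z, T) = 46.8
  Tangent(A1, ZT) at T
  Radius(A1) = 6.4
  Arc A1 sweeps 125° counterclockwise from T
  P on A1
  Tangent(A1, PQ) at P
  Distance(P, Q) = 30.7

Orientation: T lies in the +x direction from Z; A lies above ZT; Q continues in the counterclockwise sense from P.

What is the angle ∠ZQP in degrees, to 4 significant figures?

79.35°

Z is at the origin; ZT is horizontal with |ZT| = 46.8 and T on the +x side, so T = (46.80, 0.000). Since A1 is tangent to ZT there, AT ⟂ ZT, so A = T + (0, 6.4) = (46.80, 6.400). On A1, T sits at bearing -90° from A; a 125° counterclockwise sweep puts P at bearing 35°, so P = A + 6.4·(cos 35°, sin 35°) = (52.04, 10.07). The tangent condition forces AP to be normal to PQ, so PQ runs along (−sin 35°, cos 35°); with |PQ| = 30.7, Q = (34.43, 35.22). Then cos ∠ZQP = QZ·QP / (|QZ||QP|), giving 79.35°.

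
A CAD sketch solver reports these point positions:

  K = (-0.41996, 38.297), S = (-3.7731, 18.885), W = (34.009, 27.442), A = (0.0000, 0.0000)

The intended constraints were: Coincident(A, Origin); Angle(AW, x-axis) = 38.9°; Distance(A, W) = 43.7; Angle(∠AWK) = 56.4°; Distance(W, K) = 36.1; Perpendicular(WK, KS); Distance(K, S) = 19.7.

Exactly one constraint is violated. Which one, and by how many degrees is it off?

Perpendicular(WK, KS) — off by 7.70°.

A = (0.00, 0.00) ✓; AW at 38.90° ✓; |AW| = 43.70 ✓; ∠AWK = 56.40° ✓; |WK| = 36.10 ✓; ∠(WK, KS) = 97.70° ✗; |KS| = 19.70 ✓.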